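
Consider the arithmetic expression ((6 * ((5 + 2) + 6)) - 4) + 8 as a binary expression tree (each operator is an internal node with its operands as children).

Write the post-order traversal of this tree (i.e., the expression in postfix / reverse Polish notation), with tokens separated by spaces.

6 5 2 + 6 + * 4 - 8 +

Post-order on an expression tree gives postfix notation: for each operator, emit left operand, right operand, then the operator.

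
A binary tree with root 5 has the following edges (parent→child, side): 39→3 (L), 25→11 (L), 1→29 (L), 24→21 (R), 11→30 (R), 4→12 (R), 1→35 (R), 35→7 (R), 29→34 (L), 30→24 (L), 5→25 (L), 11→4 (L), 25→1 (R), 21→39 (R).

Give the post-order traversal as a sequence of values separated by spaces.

12 4 3 39 21 24 30 11 34 29 7 35 1 25 5

Post-order visits the left subtree, then the right subtree, then the node.
At 5: go left to 25.
  At 25: go left to 11.
    At 11: go left to 4.
      At 4: no left child.
      At 4: go right to 12.
        12 is a leaf — visit 12.
      Visit 4.
    At 11: go right to 30.
      At 30: go left to 24.
        At 24: no left child.
        At 24: go right to 21.
          At 21: no left child.
          At 21: go right to 39.
            At 39: go left to 3.
              3 is a leaf — visit 3.
            At 39: no right child.
            Visit 39.
          Visit 21.
        Visit 24.
      At 30: no right child.
      Visit 30.
    Visit 11.
  At 25: go right to 1.
    At 1: go left to 29.
      At 29: go left to 34.
        34 is a leaf — visit 34.
      At 29: no right child.
      Visit 29.
    At 1: go right to 35.
      At 35: no left child.
      At 35: go right to 7.
        7 is a leaf — visit 7.
      Visit 35.
    Visit 1.
  Visit 25.
At 5: no right child.
Visit 5.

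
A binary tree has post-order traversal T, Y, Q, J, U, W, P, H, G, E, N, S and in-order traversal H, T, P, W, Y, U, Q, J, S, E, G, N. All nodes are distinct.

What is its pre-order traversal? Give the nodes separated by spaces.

The last element of post-order is the root; it splits in-order into left and right subtrees.
Root S: left subtree has 8 nodes {H, T, P, W, Y, U, Q, J}, right has 3 {E, G, N}.
  Root H: left subtree has 0 nodes { }, right has 7 {T, P, W, Y, U, Q, J}.
    Root P: left subtree has 1 node {T}, right has 5 {W, Y, U, Q, J}.
      Root W: left subtree has 0 nodes { }, right has 4 {Y, U, Q, J}.
        Root U: left subtree has 1 node {Y}, right has 2 {Q, J}.
          Root J: left subtree has 1 node {Q}, right has 0 { }.
  Root N: left subtree has 2 nodes {E, G}, right has 0 { }.
    Root E: left subtree has 0 nodes { }, right has 1 {G}.

S H P T W U Y J Q N E G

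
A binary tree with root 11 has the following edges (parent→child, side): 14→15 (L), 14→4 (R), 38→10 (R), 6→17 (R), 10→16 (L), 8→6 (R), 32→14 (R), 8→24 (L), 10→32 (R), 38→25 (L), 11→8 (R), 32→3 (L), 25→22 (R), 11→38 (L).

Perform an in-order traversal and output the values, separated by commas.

25, 22, 38, 16, 10, 3, 32, 15, 14, 4, 11, 24, 8, 6, 17

In-order visits the left subtree, then the node, then the right subtree.
At 11: go left to 38.
  At 38: go left to 25.
    At 25: no left child.
    Visit 25.
    At 25: go right to 22.
      22 is a leaf — visit 22.
  Visit 38.
  At 38: go right to 10.
    At 10: go left to 16.
      16 is a leaf — visit 16.
    Visit 10.
    At 10: go right to 32.
      At 32: go left to 3.
        3 is a leaf — visit 3.
      Visit 32.
      At 32: go right to 14.
        At 14: go left to 15.
          15 is a leaf — visit 15.
        Visit 14.
        At 14: go right to 4.
          4 is a leaf — visit 4.
Visit 11.
At 11: go right to 8.
  At 8: go left to 24.
    24 is a leaf — visit 24.
  Visit 8.
  At 8: go right to 6.
    At 6: no left child.
    Visit 6.
    At 6: go right to 17.
      17 is a leaf — visit 17.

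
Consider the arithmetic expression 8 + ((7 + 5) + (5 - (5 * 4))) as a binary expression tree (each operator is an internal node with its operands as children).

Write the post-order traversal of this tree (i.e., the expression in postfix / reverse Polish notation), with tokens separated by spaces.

8 7 5 + 5 5 4 * - + +

Post-order on an expression tree gives postfix notation: for each operator, emit left operand, right operand, then the operator.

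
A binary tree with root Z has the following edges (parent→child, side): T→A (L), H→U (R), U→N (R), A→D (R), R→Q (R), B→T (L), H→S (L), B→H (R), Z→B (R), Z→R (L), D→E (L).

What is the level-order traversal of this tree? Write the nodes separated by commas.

Level-order visits nodes level by level from the root, left to right within each level.
Level 0: Z
Level 1: R, B
Level 2: Q, T, H
Level 3: A, S, U
Level 4: D, N
Level 5: E

Z, R, B, Q, T, H, A, S, U, D, N, E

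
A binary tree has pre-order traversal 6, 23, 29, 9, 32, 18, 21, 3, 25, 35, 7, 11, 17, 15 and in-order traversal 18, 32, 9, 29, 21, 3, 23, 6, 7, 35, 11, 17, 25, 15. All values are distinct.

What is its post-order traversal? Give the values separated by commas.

The first element of pre-order is the root; it splits in-order into left and right subtrees.
Root 6: left subtree has 7 nodes {18, 32, 9, 29, 21, 3, 23}, right has 6 {7, 35, 11, 17, 25, 15}.
  Root 23: left subtree has 6 nodes {18, 32, 9, 29, 21, 3}, right has 0 { }.
    Root 29: left subtree has 3 nodes {18, 32, 9}, right has 2 {21, 3}.
      Root 9: left subtree has 2 nodes {18, 32}, right has 0 { }.
        Root 32: left subtree has 1 node {18}, right has 0 { }.
      Root 21: left subtree has 0 nodes { }, right has 1 {3}.
  Root 25: left subtree has 4 nodes {7, 35, 11, 17}, right has 1 {15}.
    Root 35: left subtree has 1 node {7}, right has 2 {11, 17}.
      Root 11: left subtree has 0 nodes { }, right has 1 {17}.

18, 32, 9, 3, 21, 29, 23, 7, 17, 11, 35, 15, 25, 6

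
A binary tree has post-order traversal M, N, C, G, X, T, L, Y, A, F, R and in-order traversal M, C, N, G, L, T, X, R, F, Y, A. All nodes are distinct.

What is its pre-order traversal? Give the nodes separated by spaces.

The last element of post-order is the root; it splits in-order into left and right subtrees.
Root R: left subtree has 7 nodes {M, C, N, G, L, T, X}, right has 3 {F, Y, A}.
  Root L: left subtree has 4 nodes {M, C, N, G}, right has 2 {T, X}.
    Root G: left subtree has 3 nodes {M, C, N}, right has 0 { }.
      Root C: left subtree has 1 node {M}, right has 1 {N}.
    Root T: left subtree has 0 nodes { }, right has 1 {X}.
  Root F: left subtree has 0 nodes { }, right has 2 {Y, A}.
    Root A: left subtree has 1 node {Y}, right has 0 { }.

R L G C M N T X F A Y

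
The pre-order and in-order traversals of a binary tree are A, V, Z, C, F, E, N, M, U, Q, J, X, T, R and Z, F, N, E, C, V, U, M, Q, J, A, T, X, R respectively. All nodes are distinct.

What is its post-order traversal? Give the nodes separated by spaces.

N E F C Z U J Q M V T R X A

The first element of pre-order is the root; it splits in-order into left and right subtrees.
Root A: left subtree has 10 nodes {Z, F, N, E, C, V, U, M, Q, J}, right has 3 {T, X, R}.
  Root V: left subtree has 5 nodes {Z, F, N, E, C}, right has 4 {U, M, Q, J}.
    Root Z: left subtree has 0 nodes { }, right has 4 {F, N, E, C}.
      Root C: left subtree has 3 nodes {F, N, E}, right has 0 { }.
        Root F: left subtree has 0 nodes { }, right has 2 {N, E}.
          Root E: left subtree has 1 node {N}, right has 0 { }.
    Root M: left subtree has 1 node {U}, right has 2 {Q, J}.
      Root Q: left subtree has 0 nodes { }, right has 1 {J}.
  Root X: left subtree has 1 node {T}, right has 1 {R}.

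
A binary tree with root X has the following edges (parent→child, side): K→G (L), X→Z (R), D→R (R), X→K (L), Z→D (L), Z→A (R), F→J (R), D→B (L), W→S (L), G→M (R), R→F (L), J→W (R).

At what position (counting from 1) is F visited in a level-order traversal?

Level-order visits nodes level by level from the root, left to right within each level.
Level 0: X
Level 1: K, Z
Level 2: G, D, A
Level 3: M, B, R
Level 4: F
Level 5: J
Level 6: W
Level 7: S
Full level-order sequence: X, K, Z, G, D, A, M, B, R, F, J, W, S.

10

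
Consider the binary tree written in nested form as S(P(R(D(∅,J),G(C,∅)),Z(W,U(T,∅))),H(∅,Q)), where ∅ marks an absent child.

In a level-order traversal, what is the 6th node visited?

Level-order visits nodes level by level from the root, left to right within each level.
Level 0: S
Level 1: P, H
Level 2: R, Z, Q
Level 3: D, G, W, U
Level 4: J, C, T
Full level-order sequence: S, P, H, R, Z, Q, D, G, W, U, J, C, T.

Q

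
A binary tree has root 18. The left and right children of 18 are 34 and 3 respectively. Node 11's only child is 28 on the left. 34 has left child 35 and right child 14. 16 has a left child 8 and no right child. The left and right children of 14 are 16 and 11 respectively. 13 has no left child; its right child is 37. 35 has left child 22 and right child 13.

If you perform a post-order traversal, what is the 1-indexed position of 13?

Post-order visits the left subtree, then the right subtree, then the node.
At 18: go left to 34.
  At 34: go left to 35.
    At 35: go left to 22.
      22 is a leaf — visit 22.
    At 35: go right to 13.
      At 13: no left child.
      At 13: go right to 37.
        37 is a leaf — visit 37.
      Visit 13.
    Visit 35.
  At 34: go right to 14.
    At 14: go left to 16.
      At 16: go left to 8.
        8 is a leaf — visit 8.
      At 16: no right child.
      Visit 16.
    At 14: go right to 11.
      At 11: go left to 28.
        28 is a leaf — visit 28.
      At 11: no right child.
      Visit 11.
    Visit 14.
  Visit 34.
At 18: go right to 3.
  3 is a leaf — visit 3.
Visit 18.
Full post-order sequence: 22, 37, 13, 35, 8, 16, 28, 11, 14, 34, 3, 18.

3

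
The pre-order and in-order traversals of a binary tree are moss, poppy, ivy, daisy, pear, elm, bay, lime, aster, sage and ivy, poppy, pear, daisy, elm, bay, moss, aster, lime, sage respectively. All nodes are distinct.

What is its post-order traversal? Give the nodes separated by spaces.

ivy pear bay elm daisy poppy aster sage lime moss

The first element of pre-order is the root; it splits in-order into left and right subtrees.
Root moss: left subtree has 6 nodes {ivy, poppy, pear, daisy, elm, bay}, right has 3 {aster, lime, sage}.
  Root poppy: left subtree has 1 node {ivy}, right has 4 {pear, daisy, elm, bay}.
    Root daisy: left subtree has 1 node {pear}, right has 2 {elm, bay}.
      Root elm: left subtree has 0 nodes { }, right has 1 {bay}.
  Root lime: left subtree has 1 node {aster}, right has 1 {sage}.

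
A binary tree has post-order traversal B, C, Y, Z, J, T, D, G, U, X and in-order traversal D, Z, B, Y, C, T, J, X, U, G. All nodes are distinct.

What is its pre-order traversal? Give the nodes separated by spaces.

X D T Z Y B C J U G

The last element of post-order is the root; it splits in-order into left and right subtrees.
Root X: left subtree has 7 nodes {D, Z, B, Y, C, T, J}, right has 2 {U, G}.
  Root D: left subtree has 0 nodes { }, right has 6 {Z, B, Y, C, T, J}.
    Root T: left subtree has 4 nodes {Z, B, Y, C}, right has 1 {J}.
      Root Z: left subtree has 0 nodes { }, right has 3 {B, Y, C}.
        Root Y: left subtree has 1 node {B}, right has 1 {C}.
  Root U: left subtree has 0 nodes { }, right has 1 {G}.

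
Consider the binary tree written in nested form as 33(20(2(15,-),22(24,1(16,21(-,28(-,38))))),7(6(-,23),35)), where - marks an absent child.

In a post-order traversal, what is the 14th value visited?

7

Post-order visits the left subtree, then the right subtree, then the node.
At 33: go left to 20.
  At 20: go left to 2.
    At 2: go left to 15.
      15 is a leaf — visit 15.
    At 2: no right child.
    Visit 2.
  At 20: go right to 22.
    At 22: go left to 24.
      24 is a leaf — visit 24.
    At 22: go right to 1.
      At 1: go left to 16.
        16 is a leaf — visit 16.
      At 1: go right to 21.
        At 21: no left child.
        At 21: go right to 28.
          At 28: no left child.
          At 28: go right to 38.
            38 is a leaf — visit 38.
          Visit 28.
        Visit 21.
      Visit 1.
    Visit 22.
  Visit 20.
At 33: go right to 7.
  At 7: go left to 6.
    At 6: no left child.
    At 6: go right to 23.
      23 is a leaf — visit 23.
    Visit 6.
  At 7: go right to 35.
    35 is a leaf — visit 35.
  Visit 7.
Visit 33.
Full post-order sequence: 15, 2, 24, 16, 38, 28, 21, 1, 22, 20, 23, 6, 35, 7, 33.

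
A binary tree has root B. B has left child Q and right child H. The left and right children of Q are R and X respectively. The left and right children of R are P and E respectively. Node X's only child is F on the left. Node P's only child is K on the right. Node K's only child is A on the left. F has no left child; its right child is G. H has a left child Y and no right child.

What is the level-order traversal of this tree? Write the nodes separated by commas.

Level-order visits nodes level by level from the root, left to right within each level.
Level 0: B
Level 1: Q, H
Level 2: R, X, Y
Level 3: P, E, F
Level 4: K, G
Level 5: A

B, Q, H, R, X, Y, P, E, F, K, G, A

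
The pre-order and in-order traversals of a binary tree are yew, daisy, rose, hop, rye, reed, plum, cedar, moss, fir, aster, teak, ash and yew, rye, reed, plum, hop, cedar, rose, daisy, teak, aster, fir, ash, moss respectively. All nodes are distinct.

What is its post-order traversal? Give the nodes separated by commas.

The first element of pre-order is the root; it splits in-order into left and right subtrees.
Root yew: left subtree has 0 nodes { }, right has 12 {rye, reed, plum, hop, cedar, rose, daisy, teak, aster, fir, ash, moss}.
  Root daisy: left subtree has 6 nodes {rye, reed, plum, hop, cedar, rose}, right has 5 {teak, aster, fir, ash, moss}.
    Root rose: left subtree has 5 nodes {rye, reed, plum, hop, cedar}, right has 0 { }.
      Root hop: left subtree has 3 nodes {rye, reed, plum}, right has 1 {cedar}.
        Root rye: left subtree has 0 nodes { }, right has 2 {reed, plum}.
          Root reed: left subtree has 0 nodes { }, right has 1 {plum}.
    Root moss: left subtree has 4 nodes {teak, aster, fir, ash}, right has 0 { }.
      Root fir: left subtree has 2 nodes {teak, aster}, right has 1 {ash}.
        Root aster: left subtree has 1 node {teak}, right has 0 { }.

plum, reed, rye, cedar, hop, rose, teak, aster, ash, fir, moss, daisy, yew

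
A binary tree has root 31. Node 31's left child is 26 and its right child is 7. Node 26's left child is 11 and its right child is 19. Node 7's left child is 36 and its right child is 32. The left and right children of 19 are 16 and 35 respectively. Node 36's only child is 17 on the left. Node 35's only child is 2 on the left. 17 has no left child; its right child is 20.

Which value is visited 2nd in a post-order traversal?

16

Post-order visits the left subtree, then the right subtree, then the node.
At 31: go left to 26.
  At 26: go left to 11.
    11 is a leaf — visit 11.
  At 26: go right to 19.
    At 19: go left to 16.
      16 is a leaf — visit 16.
    At 19: go right to 35.
      At 35: go left to 2.
        2 is a leaf — visit 2.
      At 35: no right child.
      Visit 35.
    Visit 19.
  Visit 26.
At 31: go right to 7.
  At 7: go left to 36.
    At 36: go left to 17.
      At 17: no left child.
      At 17: go right to 20.
        20 is a leaf — visit 20.
      Visit 17.
    At 36: no right child.
    Visit 36.
  At 7: go right to 32.
    32 is a leaf — visit 32.
  Visit 7.
Visit 31.
Full post-order sequence: 11, 16, 2, 35, 19, 26, 20, 17, 36, 32, 7, 31.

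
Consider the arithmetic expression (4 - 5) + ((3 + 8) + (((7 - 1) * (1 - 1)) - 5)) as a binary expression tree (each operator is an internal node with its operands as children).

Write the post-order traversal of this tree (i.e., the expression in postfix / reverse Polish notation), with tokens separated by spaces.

Post-order on an expression tree gives postfix notation: for each operator, emit left operand, right operand, then the operator.

4 5 - 3 8 + 7 1 - 1 1 - * 5 - + +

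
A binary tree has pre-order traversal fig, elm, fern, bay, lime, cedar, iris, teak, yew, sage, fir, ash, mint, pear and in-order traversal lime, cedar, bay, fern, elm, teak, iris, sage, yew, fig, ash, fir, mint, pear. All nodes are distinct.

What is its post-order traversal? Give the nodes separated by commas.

The first element of pre-order is the root; it splits in-order into left and right subtrees.
Root fig: left subtree has 9 nodes {lime, cedar, bay, fern, elm, teak, iris, sage, yew}, right has 4 {ash, fir, mint, pear}.
  Root elm: left subtree has 4 nodes {lime, cedar, bay, fern}, right has 4 {teak, iris, sage, yew}.
    Root fern: left subtree has 3 nodes {lime, cedar, bay}, right has 0 { }.
      Root bay: left subtree has 2 nodes {lime, cedar}, right has 0 { }.
        Root lime: left subtree has 0 nodes { }, right has 1 {cedar}.
    Root iris: left subtree has 1 node {teak}, right has 2 {sage, yew}.
      Root yew: left subtree has 1 node {sage}, right has 0 { }.
  Root fir: left subtree has 1 node {ash}, right has 2 {mint, pear}.
    Root mint: left subtree has 0 nodes { }, right has 1 {pear}.

cedar, lime, bay, fern, teak, sage, yew, iris, elm, ash, pear, mint, fir, fig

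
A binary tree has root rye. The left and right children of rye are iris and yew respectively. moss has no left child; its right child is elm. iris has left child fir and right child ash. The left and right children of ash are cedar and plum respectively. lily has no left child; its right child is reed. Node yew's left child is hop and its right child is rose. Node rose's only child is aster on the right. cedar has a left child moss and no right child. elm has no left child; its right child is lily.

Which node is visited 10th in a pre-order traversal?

plum

Pre-order visits the node, then its left subtree, then its right subtree.
Visit rye.
At rye: go left to iris.
  Visit iris.
  At iris: go left to fir.
    fir is a leaf — visit fir.
  At iris: go right to ash.
    Visit ash.
    At ash: go left to cedar.
      Visit cedar.
      At cedar: go left to moss.
        Visit moss.
        At moss: no left child.
        At moss: go right to elm.
          Visit elm.
          At elm: no left child.
          At elm: go right to lily.
            Visit lily.
            At lily: no left child.
            At lily: go right to reed.
              reed is a leaf — visit reed.
      At cedar: no right child.
    At ash: go right to plum.
      plum is a leaf — visit plum.
At rye: go right to yew.
  Visit yew.
  At yew: go left to hop.
    hop is a leaf — visit hop.
  At yew: go right to rose.
    Visit rose.
    At rose: no left child.
    At rose: go right to aster.
      aster is a leaf — visit aster.
Full pre-order sequence: rye, iris, fir, ash, cedar, moss, elm, lily, reed, plum, yew, hop, rose, aster.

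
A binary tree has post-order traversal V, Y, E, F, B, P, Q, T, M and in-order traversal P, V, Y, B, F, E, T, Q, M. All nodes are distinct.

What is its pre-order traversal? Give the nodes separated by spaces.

M T P B Y V F E Q

The last element of post-order is the root; it splits in-order into left and right subtrees.
Root M: left subtree has 8 nodes {P, V, Y, B, F, E, T, Q}, right has 0 { }.
  Root T: left subtree has 6 nodes {P, V, Y, B, F, E}, right has 1 {Q}.
    Root P: left subtree has 0 nodes { }, right has 5 {V, Y, B, F, E}.
      Root B: left subtree has 2 nodes {V, Y}, right has 2 {F, E}.
        Root Y: left subtree has 1 node {V}, right has 0 { }.
        Root F: left subtree has 0 nodes { }, right has 1 {E}.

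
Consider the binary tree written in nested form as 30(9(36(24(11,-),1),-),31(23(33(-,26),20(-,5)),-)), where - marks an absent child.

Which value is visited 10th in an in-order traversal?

In-order visits the left subtree, then the node, then the right subtree.
At 30: go left to 9.
  At 9: go left to 36.
    At 36: go left to 24.
      At 24: go left to 11.
        11 is a leaf — visit 11.
      Visit 24.
      At 24: no right child.
    Visit 36.
    At 36: go right to 1.
      1 is a leaf — visit 1.
  Visit 9.
  At 9: no right child.
Visit 30.
At 30: go right to 31.
  At 31: go left to 23.
    At 23: go left to 33.
      At 33: no left child.
      Visit 33.
      At 33: go right to 26.
        26 is a leaf — visit 26.
    Visit 23.
    At 23: go right to 20.
      At 20: no left child.
      Visit 20.
      At 20: go right to 5.
        5 is a leaf — visit 5.
  Visit 31.
  At 31: no right child.
Full in-order sequence: 11, 24, 36, 1, 9, 30, 33, 26, 23, 20, 5, 31.

20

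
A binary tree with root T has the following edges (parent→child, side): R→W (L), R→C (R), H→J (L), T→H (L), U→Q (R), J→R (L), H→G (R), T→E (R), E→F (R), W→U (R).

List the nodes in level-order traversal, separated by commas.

T, H, E, J, G, F, R, W, C, U, Q

Level-order visits nodes level by level from the root, left to right within each level.
Level 0: T
Level 1: H, E
Level 2: J, G, F
Level 3: R
Level 4: W, C
Level 5: U
Level 6: Q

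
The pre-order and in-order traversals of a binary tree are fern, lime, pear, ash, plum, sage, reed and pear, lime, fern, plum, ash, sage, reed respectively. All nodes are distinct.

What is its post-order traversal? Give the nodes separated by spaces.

pear lime plum reed sage ash fern

The first element of pre-order is the root; it splits in-order into left and right subtrees.
Root fern: left subtree has 2 nodes {pear, lime}, right has 4 {plum, ash, sage, reed}.
  Root lime: left subtree has 1 node {pear}, right has 0 { }.
  Root ash: left subtree has 1 node {plum}, right has 2 {sage, reed}.
    Root sage: left subtree has 0 nodes { }, right has 1 {reed}.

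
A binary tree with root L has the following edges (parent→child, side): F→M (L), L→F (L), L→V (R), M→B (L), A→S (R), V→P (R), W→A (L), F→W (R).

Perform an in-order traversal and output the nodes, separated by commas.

B, M, F, A, S, W, L, V, P

In-order visits the left subtree, then the node, then the right subtree.
At L: go left to F.
  At F: go left to M.
    At M: go left to B.
      B is a leaf — visit B.
    Visit M.
    At M: no right child.
  Visit F.
  At F: go right to W.
    At W: go left to A.
      At A: no left child.
      Visit A.
      At A: go right to S.
        S is a leaf — visit S.
    Visit W.
    At W: no right child.
Visit L.
At L: go right to V.
  At V: no left child.
  Visit V.
  At V: go right to P.
    P is a leaf — visit P.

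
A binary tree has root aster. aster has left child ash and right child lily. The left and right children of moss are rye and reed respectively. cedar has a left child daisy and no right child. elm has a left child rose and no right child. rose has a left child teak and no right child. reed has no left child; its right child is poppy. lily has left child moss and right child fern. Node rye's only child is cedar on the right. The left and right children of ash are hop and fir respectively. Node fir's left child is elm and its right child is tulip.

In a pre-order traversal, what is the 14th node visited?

reed

Pre-order visits the node, then its left subtree, then its right subtree.
Visit aster.
At aster: go left to ash.
  Visit ash.
  At ash: go left to hop.
    hop is a leaf — visit hop.
  At ash: go right to fir.
    Visit fir.
    At fir: go left to elm.
      Visit elm.
      At elm: go left to rose.
        Visit rose.
        At rose: go left to teak.
          teak is a leaf — visit teak.
        At rose: no right child.
      At elm: no right child.
    At fir: go right to tulip.
      tulip is a leaf — visit tulip.
At aster: go right to lily.
  Visit lily.
  At lily: go left to moss.
    Visit moss.
    At moss: go left to rye.
      Visit rye.
      At rye: no left child.
      At rye: go right to cedar.
        Visit cedar.
        At cedar: go left to daisy.
          daisy is a leaf — visit daisy.
        At cedar: no right child.
    At moss: go right to reed.
      Visit reed.
      At reed: no left child.
      At reed: go right to poppy.
        poppy is a leaf — visit poppy.
  At lily: go right to fern.
    fern is a leaf — visit fern.
Full pre-order sequence: aster, ash, hop, fir, elm, rose, teak, tulip, lily, moss, rye, cedar, daisy, reed, poppy, fern.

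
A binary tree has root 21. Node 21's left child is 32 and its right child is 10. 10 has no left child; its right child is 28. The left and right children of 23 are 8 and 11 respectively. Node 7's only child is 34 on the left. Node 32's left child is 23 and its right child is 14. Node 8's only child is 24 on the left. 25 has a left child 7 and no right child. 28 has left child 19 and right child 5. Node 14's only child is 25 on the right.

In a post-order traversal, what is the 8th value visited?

Post-order visits the left subtree, then the right subtree, then the node.
At 21: go left to 32.
  At 32: go left to 23.
    At 23: go left to 8.
      At 8: go left to 24.
        24 is a leaf — visit 24.
      At 8: no right child.
      Visit 8.
    At 23: go right to 11.
      11 is a leaf — visit 11.
    Visit 23.
  At 32: go right to 14.
    At 14: no left child.
    At 14: go right to 25.
      At 25: go left to 7.
        At 7: go left to 34.
          34 is a leaf — visit 34.
        At 7: no right child.
        Visit 7.
      At 25: no right child.
      Visit 25.
    Visit 14.
  Visit 32.
At 21: go right to 10.
  At 10: no left child.
  At 10: go right to 28.
    At 28: go left to 19.
      19 is a leaf — visit 19.
    At 28: go right to 5.
      5 is a leaf — visit 5.
    Visit 28.
  Visit 10.
Visit 21.
Full post-order sequence: 24, 8, 11, 23, 34, 7, 25, 14, 32, 19, 5, 28, 10, 21.

14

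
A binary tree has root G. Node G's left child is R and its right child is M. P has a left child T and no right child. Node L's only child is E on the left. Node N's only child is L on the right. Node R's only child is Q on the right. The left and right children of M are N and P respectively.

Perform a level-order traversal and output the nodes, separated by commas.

Level-order visits nodes level by level from the root, left to right within each level.
Level 0: G
Level 1: R, M
Level 2: Q, N, P
Level 3: L, T
Level 4: E

G, R, M, Q, N, P, L, T, E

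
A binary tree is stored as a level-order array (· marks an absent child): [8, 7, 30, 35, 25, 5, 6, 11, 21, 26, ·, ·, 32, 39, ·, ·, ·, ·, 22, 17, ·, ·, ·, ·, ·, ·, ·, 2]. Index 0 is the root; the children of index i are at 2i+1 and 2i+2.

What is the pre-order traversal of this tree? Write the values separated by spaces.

Pre-order visits the node, then its left subtree, then its right subtree.
Visit 8.
At 8: go left to 7.
  Visit 7.
  At 7: go left to 35.
    Visit 35.
    At 35: go left to 11.
      11 is a leaf — visit 11.
    At 35: go right to 21.
      Visit 21.
      At 21: no left child.
      At 21: go right to 22.
        22 is a leaf — visit 22.
  At 7: go right to 25.
    Visit 25.
    At 25: go left to 26.
      Visit 26.
      At 26: go left to 17.
        17 is a leaf — visit 17.
      At 26: no right child.
    At 25: no right child.
At 8: go right to 30.
  Visit 30.
  At 30: go left to 5.
    Visit 5.
    At 5: no left child.
    At 5: go right to 32.
      32 is a leaf — visit 32.
  At 30: go right to 6.
    Visit 6.
    At 6: go left to 39.
      Visit 39.
      At 39: go left to 2.
        2 is a leaf — visit 2.
      At 39: no right child.
    At 6: no right child.

8 7 35 11 21 22 25 26 17 30 5 32 6 39 2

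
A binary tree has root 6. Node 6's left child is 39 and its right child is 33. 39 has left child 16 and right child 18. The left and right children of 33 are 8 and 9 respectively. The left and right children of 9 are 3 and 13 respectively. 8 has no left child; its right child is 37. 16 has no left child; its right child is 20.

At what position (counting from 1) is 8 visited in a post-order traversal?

Post-order visits the left subtree, then the right subtree, then the node.
At 6: go left to 39.
  At 39: go left to 16.
    At 16: no left child.
    At 16: go right to 20.
      20 is a leaf — visit 20.
    Visit 16.
  At 39: go right to 18.
    18 is a leaf — visit 18.
  Visit 39.
At 6: go right to 33.
  At 33: go left to 8.
    At 8: no left child.
    At 8: go right to 37.
      37 is a leaf — visit 37.
    Visit 8.
  At 33: go right to 9.
    At 9: go left to 3.
      3 is a leaf — visit 3.
    At 9: go right to 13.
      13 is a leaf — visit 13.
    Visit 9.
  Visit 33.
Visit 6.
Full post-order sequence: 20, 16, 18, 39, 37, 8, 3, 13, 9, 33, 6.

6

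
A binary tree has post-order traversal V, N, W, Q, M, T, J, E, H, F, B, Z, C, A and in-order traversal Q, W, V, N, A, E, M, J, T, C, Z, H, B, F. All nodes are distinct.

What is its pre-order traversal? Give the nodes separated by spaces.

The last element of post-order is the root; it splits in-order into left and right subtrees.
Root A: left subtree has 4 nodes {Q, W, V, N}, right has 9 {E, M, J, T, C, Z, H, B, F}.
  Root Q: left subtree has 0 nodes { }, right has 3 {W, V, N}.
    Root W: left subtree has 0 nodes { }, right has 2 {V, N}.
      Root N: left subtree has 1 node {V}, right has 0 { }.
  Root C: left subtree has 4 nodes {E, M, J, T}, right has 4 {Z, H, B, F}.
    Root E: left subtree has 0 nodes { }, right has 3 {M, J, T}.
      Root J: left subtree has 1 node {M}, right has 1 {T}.
    Root Z: left subtree has 0 nodes { }, right has 3 {H, B, F}.
      Root B: left subtree has 1 node {H}, right has 1 {F}.

A Q W N V C E J M T Z B H F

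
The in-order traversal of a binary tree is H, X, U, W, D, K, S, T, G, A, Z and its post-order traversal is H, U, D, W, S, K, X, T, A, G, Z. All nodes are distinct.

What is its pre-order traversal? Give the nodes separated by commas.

Z, G, T, X, H, K, W, U, D, S, A

The last element of post-order is the root; it splits in-order into left and right subtrees.
Root Z: left subtree has 10 nodes {H, X, U, W, D, K, S, T, G, A}, right has 0 { }.
  Root G: left subtree has 8 nodes {H, X, U, W, D, K, S, T}, right has 1 {A}.
    Root T: left subtree has 7 nodes {H, X, U, W, D, K, S}, right has 0 { }.
      Root X: left subtree has 1 node {H}, right has 5 {U, W, D, K, S}.
        Root K: left subtree has 3 nodes {U, W, D}, right has 1 {S}.
          Root W: left subtree has 1 node {U}, right has 1 {D}.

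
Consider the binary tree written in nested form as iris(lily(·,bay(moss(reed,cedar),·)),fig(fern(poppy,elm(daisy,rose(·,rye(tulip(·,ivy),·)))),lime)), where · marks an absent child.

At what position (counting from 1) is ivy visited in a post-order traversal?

Post-order visits the left subtree, then the right subtree, then the node.
At iris: go left to lily.
  At lily: no left child.
  At lily: go right to bay.
    At bay: go left to moss.
      At moss: go left to reed.
        reed is a leaf — visit reed.
      At moss: go right to cedar.
        cedar is a leaf — visit cedar.
      Visit moss.
    At bay: no right child.
    Visit bay.
  Visit lily.
At iris: go right to fig.
  At fig: go left to fern.
    At fern: go left to poppy.
      poppy is a leaf — visit poppy.
    At fern: go right to elm.
      At elm: go left to daisy.
        daisy is a leaf — visit daisy.
      At elm: go right to rose.
        At rose: no left child.
        At rose: go right to rye.
          At rye: go left to tulip.
            At tulip: no left child.
            At tulip: go right to ivy.
              ivy is a leaf — visit ivy.
            Visit tulip.
          At rye: no right child.
          Visit rye.
        Visit rose.
      Visit elm.
    Visit fern.
  At fig: go right to lime.
    lime is a leaf — visit lime.
  Visit fig.
Visit iris.
Full post-order sequence: reed, cedar, moss, bay, lily, poppy, daisy, ivy, tulip, rye, rose, elm, fern, lime, fig, iris.

8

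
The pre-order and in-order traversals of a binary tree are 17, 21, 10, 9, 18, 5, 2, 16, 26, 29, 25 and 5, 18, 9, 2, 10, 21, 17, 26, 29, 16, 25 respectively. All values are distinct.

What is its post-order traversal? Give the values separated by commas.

5, 18, 2, 9, 10, 21, 29, 26, 25, 16, 17

The first element of pre-order is the root; it splits in-order into left and right subtrees.
Root 17: left subtree has 6 nodes {5, 18, 9, 2, 10, 21}, right has 4 {26, 29, 16, 25}.
  Root 21: left subtree has 5 nodes {5, 18, 9, 2, 10}, right has 0 { }.
    Root 10: left subtree has 4 nodes {5, 18, 9, 2}, right has 0 { }.
      Root 9: left subtree has 2 nodes {5, 18}, right has 1 {2}.
        Root 18: left subtree has 1 node {5}, right has 0 { }.
  Root 16: left subtree has 2 nodes {26, 29}, right has 1 {25}.
    Root 26: left subtree has 0 nodes { }, right has 1 {29}.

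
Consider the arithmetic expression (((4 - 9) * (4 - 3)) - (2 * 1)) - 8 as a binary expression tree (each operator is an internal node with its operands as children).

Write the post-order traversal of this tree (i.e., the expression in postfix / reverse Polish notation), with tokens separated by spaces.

Post-order on an expression tree gives postfix notation: for each operator, emit left operand, right operand, then the operator.

4 9 - 4 3 - * 2 1 * - 8 -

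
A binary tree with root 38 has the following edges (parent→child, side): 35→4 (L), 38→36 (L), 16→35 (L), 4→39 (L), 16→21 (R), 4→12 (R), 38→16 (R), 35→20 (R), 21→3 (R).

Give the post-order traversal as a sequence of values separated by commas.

Post-order visits the left subtree, then the right subtree, then the node.
At 38: go left to 36.
  36 is a leaf — visit 36.
At 38: go right to 16.
  At 16: go left to 35.
    At 35: go left to 4.
      At 4: go left to 39.
        39 is a leaf — visit 39.
      At 4: go right to 12.
        12 is a leaf — visit 12.
      Visit 4.
    At 35: go right to 20.
      20 is a leaf — visit 20.
    Visit 35.
  At 16: go right to 21.
    At 21: no left child.
    At 21: go right to 3.
      3 is a leaf — visit 3.
    Visit 21.
  Visit 16.
Visit 38.

36, 39, 12, 4, 20, 35, 3, 21, 16, 38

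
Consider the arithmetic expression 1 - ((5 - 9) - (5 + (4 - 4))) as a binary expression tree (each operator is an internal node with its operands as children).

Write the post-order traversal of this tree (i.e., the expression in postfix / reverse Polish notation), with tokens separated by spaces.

Post-order on an expression tree gives postfix notation: for each operator, emit left operand, right operand, then the operator.

1 5 9 - 5 4 4 - + - -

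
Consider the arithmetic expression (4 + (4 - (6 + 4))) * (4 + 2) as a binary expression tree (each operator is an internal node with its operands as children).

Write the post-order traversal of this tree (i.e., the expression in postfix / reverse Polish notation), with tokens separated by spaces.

4 4 6 4 + - + 4 2 + *

Post-order on an expression tree gives postfix notation: for each operator, emit left operand, right operand, then the operator.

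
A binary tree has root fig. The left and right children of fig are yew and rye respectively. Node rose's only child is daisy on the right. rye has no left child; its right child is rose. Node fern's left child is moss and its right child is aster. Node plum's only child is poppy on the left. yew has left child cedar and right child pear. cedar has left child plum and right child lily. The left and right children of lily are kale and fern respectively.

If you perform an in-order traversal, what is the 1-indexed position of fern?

In-order visits the left subtree, then the node, then the right subtree.
At fig: go left to yew.
  At yew: go left to cedar.
    At cedar: go left to plum.
      At plum: go left to poppy.
        poppy is a leaf — visit poppy.
      Visit plum.
      At plum: no right child.
    Visit cedar.
    At cedar: go right to lily.
      At lily: go left to kale.
        kale is a leaf — visit kale.
      Visit lily.
      At lily: go right to fern.
        At fern: go left to moss.
          moss is a leaf — visit moss.
        Visit fern.
        At fern: go right to aster.
          aster is a leaf — visit aster.
  Visit yew.
  At yew: go right to pear.
    pear is a leaf — visit pear.
Visit fig.
At fig: go right to rye.
  At rye: no left child.
  Visit rye.
  At rye: go right to rose.
    At rose: no left child.
    Visit rose.
    At rose: go right to daisy.
      daisy is a leaf — visit daisy.
Full in-order sequence: poppy, plum, cedar, kale, lily, moss, fern, aster, yew, pear, fig, rye, rose, daisy.

7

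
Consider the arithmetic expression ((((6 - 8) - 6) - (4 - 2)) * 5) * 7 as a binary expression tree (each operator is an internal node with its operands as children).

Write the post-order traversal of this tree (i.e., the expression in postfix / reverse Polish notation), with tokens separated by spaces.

6 8 - 6 - 4 2 - - 5 * 7 *

Post-order on an expression tree gives postfix notation: for each operator, emit left operand, right operand, then the operator.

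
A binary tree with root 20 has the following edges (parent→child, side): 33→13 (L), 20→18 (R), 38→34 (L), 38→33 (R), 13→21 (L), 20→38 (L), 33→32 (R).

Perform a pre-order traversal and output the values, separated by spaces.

Pre-order visits the node, then its left subtree, then its right subtree.
Visit 20.
At 20: go left to 38.
  Visit 38.
  At 38: go left to 34.
    34 is a leaf — visit 34.
  At 38: go right to 33.
    Visit 33.
    At 33: go left to 13.
      Visit 13.
      At 13: go left to 21.
        21 is a leaf — visit 21.
      At 13: no right child.
    At 33: go right to 32.
      32 is a leaf — visit 32.
At 20: go right to 18.
  18 is a leaf — visit 18.

20 38 34 33 13 21 32 18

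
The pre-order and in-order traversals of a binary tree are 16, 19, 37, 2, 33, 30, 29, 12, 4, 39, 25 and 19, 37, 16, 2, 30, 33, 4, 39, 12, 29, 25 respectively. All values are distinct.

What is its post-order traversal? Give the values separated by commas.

The first element of pre-order is the root; it splits in-order into left and right subtrees.
Root 16: left subtree has 2 nodes {19, 37}, right has 8 {2, 30, 33, 4, 39, 12, 29, 25}.
  Root 19: left subtree has 0 nodes { }, right has 1 {37}.
  Root 2: left subtree has 0 nodes { }, right has 7 {30, 33, 4, 39, 12, 29, 25}.
    Root 33: left subtree has 1 node {30}, right has 5 {4, 39, 12, 29, 25}.
      Root 29: left subtree has 3 nodes {4, 39, 12}, right has 1 {25}.
        Root 12: left subtree has 2 nodes {4, 39}, right has 0 { }.
          Root 4: left subtree has 0 nodes { }, right has 1 {39}.

37, 19, 30, 39, 4, 12, 25, 29, 33, 2, 16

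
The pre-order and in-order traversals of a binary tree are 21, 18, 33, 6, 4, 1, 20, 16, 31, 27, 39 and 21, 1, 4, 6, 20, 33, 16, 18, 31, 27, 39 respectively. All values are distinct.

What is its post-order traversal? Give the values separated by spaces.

1 4 20 6 16 33 39 27 31 18 21

The first element of pre-order is the root; it splits in-order into left and right subtrees.
Root 21: left subtree has 0 nodes { }, right has 10 {1, 4, 6, 20, 33, 16, 18, 31, 27, 39}.
  Root 18: left subtree has 6 nodes {1, 4, 6, 20, 33, 16}, right has 3 {31, 27, 39}.
    Root 33: left subtree has 4 nodes {1, 4, 6, 20}, right has 1 {16}.
      Root 6: left subtree has 2 nodes {1, 4}, right has 1 {20}.
        Root 4: left subtree has 1 node {1}, right has 0 { }.
    Root 31: left subtree has 0 nodes { }, right has 2 {27, 39}.
      Root 27: left subtree has 0 nodes { }, right has 1 {39}.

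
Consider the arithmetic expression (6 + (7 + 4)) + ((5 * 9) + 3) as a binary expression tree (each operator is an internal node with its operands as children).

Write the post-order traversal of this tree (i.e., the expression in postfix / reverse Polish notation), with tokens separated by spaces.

6 7 4 + + 5 9 * 3 + +

Post-order on an expression tree gives postfix notation: for each operator, emit left operand, right operand, then the operator.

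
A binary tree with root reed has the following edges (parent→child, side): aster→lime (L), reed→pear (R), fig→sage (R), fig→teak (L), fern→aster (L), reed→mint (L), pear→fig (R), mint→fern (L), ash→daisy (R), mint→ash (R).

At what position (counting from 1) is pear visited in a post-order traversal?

10

Post-order visits the left subtree, then the right subtree, then the node.
At reed: go left to mint.
  At mint: go left to fern.
    At fern: go left to aster.
      At aster: go left to lime.
        lime is a leaf — visit lime.
      At aster: no right child.
      Visit aster.
    At fern: no right child.
    Visit fern.
  At mint: go right to ash.
    At ash: no left child.
    At ash: go right to daisy.
      daisy is a leaf — visit daisy.
    Visit ash.
  Visit mint.
At reed: go right to pear.
  At pear: no left child.
  At pear: go right to fig.
    At fig: go left to teak.
      teak is a leaf — visit teak.
    At fig: go right to sage.
      sage is a leaf — visit sage.
    Visit fig.
  Visit pear.
Visit reed.
Full post-order sequence: lime, aster, fern, daisy, ash, mint, teak, sage, fig, pear, reed.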